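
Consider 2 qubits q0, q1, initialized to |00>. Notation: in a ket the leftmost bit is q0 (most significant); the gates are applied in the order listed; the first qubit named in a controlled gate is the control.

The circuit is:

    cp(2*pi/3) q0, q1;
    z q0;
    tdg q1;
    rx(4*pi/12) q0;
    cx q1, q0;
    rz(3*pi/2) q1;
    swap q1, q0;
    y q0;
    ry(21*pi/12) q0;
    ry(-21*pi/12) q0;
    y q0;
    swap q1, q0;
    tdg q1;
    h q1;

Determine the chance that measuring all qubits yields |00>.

Outcome |00> occurs with probability 3/8. Key observation: gates 7-12 undo each other exactly, leaving only the rest of the circuit to track.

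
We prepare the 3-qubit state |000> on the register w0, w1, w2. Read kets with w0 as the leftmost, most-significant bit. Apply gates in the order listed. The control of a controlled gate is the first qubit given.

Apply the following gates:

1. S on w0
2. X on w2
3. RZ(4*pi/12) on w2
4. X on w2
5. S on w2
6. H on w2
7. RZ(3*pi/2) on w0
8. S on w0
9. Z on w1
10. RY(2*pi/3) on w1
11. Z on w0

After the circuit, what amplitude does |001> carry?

The final state's coefficient on |001> equals -sqrt(2)*exp(5*I*pi/12)/4.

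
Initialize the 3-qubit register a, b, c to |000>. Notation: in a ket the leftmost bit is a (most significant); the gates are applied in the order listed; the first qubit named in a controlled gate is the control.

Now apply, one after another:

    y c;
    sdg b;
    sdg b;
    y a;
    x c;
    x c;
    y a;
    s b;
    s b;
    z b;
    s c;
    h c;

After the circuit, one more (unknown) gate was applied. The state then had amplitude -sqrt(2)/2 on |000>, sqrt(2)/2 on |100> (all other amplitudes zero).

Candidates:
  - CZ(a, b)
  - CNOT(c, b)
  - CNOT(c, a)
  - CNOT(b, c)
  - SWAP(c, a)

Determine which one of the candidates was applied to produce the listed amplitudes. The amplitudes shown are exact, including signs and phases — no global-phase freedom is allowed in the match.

The unique candidate consistent with the amplitudes is SWAP(c, a).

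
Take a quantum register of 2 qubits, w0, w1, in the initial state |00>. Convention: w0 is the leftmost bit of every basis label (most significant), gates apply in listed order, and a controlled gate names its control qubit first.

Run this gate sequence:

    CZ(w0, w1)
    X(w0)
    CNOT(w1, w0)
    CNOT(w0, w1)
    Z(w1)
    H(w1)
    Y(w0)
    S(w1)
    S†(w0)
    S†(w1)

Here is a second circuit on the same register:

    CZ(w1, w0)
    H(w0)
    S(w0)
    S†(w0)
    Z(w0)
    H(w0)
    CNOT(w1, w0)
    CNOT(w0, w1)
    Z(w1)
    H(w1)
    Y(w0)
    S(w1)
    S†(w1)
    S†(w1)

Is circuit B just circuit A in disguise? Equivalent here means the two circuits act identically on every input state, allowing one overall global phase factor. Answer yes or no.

No, they are not equivalent — no single phase factor reconciles the two unitaries.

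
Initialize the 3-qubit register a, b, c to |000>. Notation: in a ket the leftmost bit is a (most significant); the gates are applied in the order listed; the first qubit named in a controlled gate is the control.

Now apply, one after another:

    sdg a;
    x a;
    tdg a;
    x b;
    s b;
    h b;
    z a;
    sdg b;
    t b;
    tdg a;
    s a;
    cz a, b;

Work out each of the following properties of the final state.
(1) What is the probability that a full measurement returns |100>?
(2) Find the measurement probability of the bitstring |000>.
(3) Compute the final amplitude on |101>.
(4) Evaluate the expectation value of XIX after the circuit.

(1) The probability of measuring |100> is 1/2.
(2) Outcome |000> occurs with probability 0.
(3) |101> carries amplitude 0 in the final state.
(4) The expectation value of XIX is 0.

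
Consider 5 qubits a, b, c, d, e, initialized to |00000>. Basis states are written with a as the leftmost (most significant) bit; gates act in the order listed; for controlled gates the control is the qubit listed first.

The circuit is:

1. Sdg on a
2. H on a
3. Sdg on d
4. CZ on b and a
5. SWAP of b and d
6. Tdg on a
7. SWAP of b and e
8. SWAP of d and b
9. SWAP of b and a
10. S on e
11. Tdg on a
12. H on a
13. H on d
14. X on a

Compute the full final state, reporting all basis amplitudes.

The resulting statevector has amplitude sqrt(2)/4 on |00000>, sqrt(2)/4 on |00010>, -sqrt(2)*exp(3*I*pi/4)/4 on |01000>, -sqrt(2)*exp(3*I*pi/4)/4 on |01010>, sqrt(2)/4 on |10000>, sqrt(2)/4 on |10010>, -sqrt(2)*exp(3*I*pi/4)/4 on |11000>, -sqrt(2)*exp(3*I*pi/4)/4 on |11010>, and 0 on every other basis state.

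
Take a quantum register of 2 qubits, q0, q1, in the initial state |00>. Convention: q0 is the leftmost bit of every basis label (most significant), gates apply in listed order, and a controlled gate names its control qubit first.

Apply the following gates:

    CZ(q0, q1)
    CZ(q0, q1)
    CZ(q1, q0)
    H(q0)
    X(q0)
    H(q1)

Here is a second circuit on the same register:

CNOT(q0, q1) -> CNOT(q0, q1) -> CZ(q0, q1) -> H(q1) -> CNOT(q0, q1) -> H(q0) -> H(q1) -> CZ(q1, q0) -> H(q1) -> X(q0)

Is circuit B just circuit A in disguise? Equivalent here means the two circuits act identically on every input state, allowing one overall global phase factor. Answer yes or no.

No, they are not equivalent — no single phase factor reconciles the two unitaries.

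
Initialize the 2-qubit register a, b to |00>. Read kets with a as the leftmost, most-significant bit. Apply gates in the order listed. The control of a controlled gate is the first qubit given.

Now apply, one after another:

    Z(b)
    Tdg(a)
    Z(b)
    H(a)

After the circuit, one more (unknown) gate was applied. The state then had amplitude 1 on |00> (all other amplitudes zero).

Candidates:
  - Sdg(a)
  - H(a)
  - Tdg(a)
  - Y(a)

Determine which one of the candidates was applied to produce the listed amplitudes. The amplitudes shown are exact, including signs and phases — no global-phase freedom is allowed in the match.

The applied gate was H(a).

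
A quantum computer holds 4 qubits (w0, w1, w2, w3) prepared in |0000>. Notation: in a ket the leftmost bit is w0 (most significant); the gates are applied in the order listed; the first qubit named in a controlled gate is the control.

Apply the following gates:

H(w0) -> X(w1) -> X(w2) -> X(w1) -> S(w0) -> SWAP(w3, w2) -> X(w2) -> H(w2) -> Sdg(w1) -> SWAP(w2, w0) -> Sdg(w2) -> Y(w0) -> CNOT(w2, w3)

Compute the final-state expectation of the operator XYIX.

The observable XYIX averages to 0.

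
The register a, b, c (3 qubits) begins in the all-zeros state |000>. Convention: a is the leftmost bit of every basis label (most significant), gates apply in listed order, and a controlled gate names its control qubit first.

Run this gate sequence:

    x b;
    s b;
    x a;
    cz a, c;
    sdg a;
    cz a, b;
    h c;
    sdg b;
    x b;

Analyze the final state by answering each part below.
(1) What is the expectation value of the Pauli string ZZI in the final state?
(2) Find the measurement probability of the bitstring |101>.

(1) The observable ZZI averages to -1.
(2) Outcome |101> occurs with probability 1/2.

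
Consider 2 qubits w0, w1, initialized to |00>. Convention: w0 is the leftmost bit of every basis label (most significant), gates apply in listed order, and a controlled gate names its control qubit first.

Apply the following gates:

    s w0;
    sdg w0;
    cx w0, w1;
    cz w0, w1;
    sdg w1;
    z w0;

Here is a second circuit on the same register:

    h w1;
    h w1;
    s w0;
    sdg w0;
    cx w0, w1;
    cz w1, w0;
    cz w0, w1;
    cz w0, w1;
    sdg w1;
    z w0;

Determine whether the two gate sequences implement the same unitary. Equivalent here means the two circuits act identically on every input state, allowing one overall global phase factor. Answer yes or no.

Yes: on every input state the two circuits agree up to one overall phase factor.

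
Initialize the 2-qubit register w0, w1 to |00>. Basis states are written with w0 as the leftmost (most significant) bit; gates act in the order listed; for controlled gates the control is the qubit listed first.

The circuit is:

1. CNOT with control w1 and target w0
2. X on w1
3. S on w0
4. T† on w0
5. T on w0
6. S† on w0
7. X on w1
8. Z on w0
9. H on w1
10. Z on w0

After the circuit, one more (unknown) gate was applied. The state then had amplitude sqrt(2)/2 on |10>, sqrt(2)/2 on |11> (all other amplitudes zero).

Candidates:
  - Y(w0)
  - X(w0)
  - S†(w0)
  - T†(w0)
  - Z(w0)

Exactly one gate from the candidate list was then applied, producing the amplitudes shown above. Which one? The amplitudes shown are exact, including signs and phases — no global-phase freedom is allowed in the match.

It was X(w0) that produced the state shown.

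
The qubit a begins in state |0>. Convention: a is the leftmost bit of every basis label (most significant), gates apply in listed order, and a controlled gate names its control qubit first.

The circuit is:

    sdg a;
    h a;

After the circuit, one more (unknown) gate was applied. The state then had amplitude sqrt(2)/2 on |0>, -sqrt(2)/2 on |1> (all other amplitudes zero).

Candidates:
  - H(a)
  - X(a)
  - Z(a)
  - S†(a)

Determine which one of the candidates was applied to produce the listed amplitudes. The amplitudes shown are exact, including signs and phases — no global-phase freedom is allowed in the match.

It was Z(a) that produced the state shown.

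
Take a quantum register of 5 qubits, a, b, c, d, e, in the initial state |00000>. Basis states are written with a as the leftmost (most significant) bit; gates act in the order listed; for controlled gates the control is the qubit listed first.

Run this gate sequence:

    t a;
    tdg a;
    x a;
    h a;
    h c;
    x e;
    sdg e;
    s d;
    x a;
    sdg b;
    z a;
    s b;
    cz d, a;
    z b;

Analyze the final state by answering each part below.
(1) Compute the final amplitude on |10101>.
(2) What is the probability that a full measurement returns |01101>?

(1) The amplitude on |10101> is I/2.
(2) A full measurement returns |01101> with probability 0.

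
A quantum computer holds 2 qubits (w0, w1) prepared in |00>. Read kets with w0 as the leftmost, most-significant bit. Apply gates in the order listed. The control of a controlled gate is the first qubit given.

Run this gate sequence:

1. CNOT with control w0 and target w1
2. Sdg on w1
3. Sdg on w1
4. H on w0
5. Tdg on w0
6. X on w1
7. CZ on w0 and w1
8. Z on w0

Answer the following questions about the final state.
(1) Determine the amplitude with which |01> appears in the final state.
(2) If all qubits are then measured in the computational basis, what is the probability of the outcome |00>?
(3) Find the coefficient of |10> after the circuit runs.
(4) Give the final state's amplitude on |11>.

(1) The amplitude on |01> is sqrt(2)/2.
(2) The probability of measuring |00> is 0.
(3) The amplitude on |10> is 0.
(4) |11> carries amplitude -sqrt(2)*exp(3*I*pi/4)/2 in the final state.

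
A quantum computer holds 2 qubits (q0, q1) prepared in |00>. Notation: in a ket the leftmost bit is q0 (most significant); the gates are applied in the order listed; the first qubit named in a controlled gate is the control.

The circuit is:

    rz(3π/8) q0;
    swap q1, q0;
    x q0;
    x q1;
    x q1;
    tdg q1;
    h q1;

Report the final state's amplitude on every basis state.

The resulting statevector has amplitude 0 on |00>, 0 on |01>, -sqrt(2)*exp(13*I*pi/16)/2 on |10>, -sqrt(2)*exp(13*I*pi/16)/2 on |11>.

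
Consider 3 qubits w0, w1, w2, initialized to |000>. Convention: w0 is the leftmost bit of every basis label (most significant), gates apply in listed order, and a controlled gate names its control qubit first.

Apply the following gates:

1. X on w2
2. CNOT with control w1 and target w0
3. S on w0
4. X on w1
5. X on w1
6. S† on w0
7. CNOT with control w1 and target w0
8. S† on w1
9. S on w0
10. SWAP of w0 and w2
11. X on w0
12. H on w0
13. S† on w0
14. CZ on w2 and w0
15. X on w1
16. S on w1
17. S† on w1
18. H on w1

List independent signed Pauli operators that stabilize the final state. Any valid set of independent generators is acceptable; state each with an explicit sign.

The final state is stabilized by the group generated by -YII, -IXI, +IIZ; other independent generating sets are equally valid.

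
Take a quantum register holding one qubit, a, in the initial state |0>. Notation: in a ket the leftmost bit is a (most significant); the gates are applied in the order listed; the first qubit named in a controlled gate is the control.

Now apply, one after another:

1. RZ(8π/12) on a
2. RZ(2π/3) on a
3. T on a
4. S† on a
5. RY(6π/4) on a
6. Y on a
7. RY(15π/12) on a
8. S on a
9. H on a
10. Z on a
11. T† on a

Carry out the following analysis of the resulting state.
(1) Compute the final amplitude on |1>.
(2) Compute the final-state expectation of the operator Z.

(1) The amplitude on |1> is (-sqrt(sqrt(2) + 2) + sqrt(2 - sqrt(2)) + I*sqrt(2 - sqrt(2)) + I*sqrt(sqrt(2) + 2))*exp(I*pi/12)/4.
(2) The expectation value of Z is 0.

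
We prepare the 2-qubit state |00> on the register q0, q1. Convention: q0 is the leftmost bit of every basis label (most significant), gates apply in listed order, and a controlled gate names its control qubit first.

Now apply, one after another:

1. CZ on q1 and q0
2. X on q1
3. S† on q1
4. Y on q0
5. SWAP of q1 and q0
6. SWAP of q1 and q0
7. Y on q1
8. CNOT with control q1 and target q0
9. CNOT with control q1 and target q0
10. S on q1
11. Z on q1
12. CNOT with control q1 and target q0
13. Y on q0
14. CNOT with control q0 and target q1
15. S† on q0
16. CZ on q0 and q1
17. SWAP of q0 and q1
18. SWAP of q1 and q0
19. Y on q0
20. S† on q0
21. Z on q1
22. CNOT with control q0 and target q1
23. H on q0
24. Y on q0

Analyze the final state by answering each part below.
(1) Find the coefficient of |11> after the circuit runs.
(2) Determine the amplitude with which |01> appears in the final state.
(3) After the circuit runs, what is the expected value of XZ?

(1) |11> carries amplitude -sqrt(2)*I/2 in the final state.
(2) |01> carries amplitude -sqrt(2)*I/2 in the final state.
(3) In the final state, XZ has expectation -1.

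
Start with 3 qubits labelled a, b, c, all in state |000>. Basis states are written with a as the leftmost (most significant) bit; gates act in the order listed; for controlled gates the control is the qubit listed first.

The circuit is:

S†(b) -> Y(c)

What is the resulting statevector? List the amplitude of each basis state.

The final amplitudes are I on |001>, and 0 on every other basis state.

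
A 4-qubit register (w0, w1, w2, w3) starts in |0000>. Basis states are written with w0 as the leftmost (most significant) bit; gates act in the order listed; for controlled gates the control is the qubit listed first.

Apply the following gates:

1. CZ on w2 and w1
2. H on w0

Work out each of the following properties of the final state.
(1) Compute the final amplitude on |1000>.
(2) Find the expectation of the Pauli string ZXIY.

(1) The final state's coefficient on |1000> equals sqrt(2)/2.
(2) The observable ZXIY averages to 0.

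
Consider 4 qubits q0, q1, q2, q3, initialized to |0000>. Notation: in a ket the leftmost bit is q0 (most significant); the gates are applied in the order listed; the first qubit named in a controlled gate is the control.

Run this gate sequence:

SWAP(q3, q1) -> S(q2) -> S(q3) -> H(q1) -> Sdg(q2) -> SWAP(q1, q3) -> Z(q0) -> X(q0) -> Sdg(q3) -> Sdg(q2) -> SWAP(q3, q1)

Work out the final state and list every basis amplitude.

The final amplitudes are sqrt(2)/2 on |1000>, -sqrt(2)*I/2 on |1100>, and 0 on every other basis state.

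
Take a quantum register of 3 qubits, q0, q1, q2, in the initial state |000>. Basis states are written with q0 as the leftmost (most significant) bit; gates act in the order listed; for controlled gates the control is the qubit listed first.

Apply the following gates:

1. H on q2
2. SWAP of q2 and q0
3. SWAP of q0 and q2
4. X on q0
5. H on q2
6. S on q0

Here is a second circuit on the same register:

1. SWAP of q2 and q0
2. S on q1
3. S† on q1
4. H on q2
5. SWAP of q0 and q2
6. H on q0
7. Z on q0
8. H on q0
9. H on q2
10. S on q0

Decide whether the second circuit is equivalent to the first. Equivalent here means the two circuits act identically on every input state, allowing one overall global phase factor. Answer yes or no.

No — the two circuits implement different unitaries, even allowing a global phase.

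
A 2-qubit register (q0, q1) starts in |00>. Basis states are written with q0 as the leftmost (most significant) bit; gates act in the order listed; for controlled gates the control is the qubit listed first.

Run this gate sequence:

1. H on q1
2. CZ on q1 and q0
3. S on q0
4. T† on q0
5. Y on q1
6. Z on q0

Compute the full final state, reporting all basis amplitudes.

After the circuit, the state carries amplitude -sqrt(2)*I/2 on |00>, sqrt(2)*I/2 on |01>, 0 on |10>, 0 on |11>.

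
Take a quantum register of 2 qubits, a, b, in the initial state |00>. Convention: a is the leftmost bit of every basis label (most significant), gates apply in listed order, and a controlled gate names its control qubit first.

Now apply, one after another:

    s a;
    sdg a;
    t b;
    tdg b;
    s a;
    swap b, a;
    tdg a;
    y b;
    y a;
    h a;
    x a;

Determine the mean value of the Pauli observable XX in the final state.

The expectation value of XX is 0.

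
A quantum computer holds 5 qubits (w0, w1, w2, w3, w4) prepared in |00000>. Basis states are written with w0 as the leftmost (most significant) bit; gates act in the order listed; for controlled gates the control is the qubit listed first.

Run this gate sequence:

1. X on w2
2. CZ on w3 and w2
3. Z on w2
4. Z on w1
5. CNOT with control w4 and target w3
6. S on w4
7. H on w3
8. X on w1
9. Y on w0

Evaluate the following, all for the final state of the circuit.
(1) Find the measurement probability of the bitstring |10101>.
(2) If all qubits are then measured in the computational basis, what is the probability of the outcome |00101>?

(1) The probability of measuring |10101> is 0.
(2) Outcome |00101> occurs with probability 0.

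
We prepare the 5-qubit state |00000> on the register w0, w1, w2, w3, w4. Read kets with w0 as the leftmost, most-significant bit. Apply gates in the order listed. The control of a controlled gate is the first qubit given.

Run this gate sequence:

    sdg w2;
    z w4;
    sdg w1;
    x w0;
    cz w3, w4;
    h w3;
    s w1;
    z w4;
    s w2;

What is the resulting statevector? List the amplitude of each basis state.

The final amplitudes are sqrt(2)/2 on |10000>, sqrt(2)/2 on |10010>, and 0 on every other basis state.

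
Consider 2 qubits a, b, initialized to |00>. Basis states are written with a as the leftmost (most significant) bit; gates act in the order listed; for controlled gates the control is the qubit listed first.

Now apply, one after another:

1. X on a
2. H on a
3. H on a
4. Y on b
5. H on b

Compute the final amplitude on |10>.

The final state's coefficient on |10> equals sqrt(2)*I/2.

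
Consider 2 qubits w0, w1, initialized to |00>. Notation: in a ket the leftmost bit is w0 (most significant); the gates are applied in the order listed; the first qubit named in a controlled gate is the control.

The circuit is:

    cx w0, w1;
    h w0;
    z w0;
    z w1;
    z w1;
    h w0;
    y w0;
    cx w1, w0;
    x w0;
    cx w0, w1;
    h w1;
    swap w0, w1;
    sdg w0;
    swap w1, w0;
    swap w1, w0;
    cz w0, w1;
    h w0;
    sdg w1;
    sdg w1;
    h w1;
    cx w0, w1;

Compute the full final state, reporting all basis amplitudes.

After the circuit, the state carries amplitude sqrt(2)*(1 + I)/4 on |00>, sqrt(2)*(-1 - I)/4 on |01>, sqrt(2)*(1 - I)/4 on |10>, sqrt(2)*(-1 + I)/4 on |11>.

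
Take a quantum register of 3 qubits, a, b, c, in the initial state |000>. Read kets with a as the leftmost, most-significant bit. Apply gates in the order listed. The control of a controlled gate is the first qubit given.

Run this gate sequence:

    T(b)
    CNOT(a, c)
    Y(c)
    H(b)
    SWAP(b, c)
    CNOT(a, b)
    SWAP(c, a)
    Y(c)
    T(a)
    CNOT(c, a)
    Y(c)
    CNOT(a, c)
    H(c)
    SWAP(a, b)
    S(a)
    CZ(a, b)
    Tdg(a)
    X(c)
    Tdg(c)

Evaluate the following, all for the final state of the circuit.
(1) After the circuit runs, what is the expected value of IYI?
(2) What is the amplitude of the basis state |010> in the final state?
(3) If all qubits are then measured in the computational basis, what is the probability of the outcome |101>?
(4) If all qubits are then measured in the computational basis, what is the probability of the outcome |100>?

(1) The observable IYI averages to 0.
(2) The final state's coefficient on |010> equals 0.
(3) The probability of measuring |101> is 1/4.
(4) Outcome |100> occurs with probability 1/4.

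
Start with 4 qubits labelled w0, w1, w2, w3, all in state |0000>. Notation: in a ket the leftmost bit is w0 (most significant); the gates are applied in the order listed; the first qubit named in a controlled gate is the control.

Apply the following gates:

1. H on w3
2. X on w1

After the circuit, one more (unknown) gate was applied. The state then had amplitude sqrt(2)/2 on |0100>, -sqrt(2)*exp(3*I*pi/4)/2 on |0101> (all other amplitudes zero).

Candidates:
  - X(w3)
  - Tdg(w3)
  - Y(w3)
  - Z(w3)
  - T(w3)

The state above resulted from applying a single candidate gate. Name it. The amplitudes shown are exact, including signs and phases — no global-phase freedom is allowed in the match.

It was Tdg(w3) that produced the state shown.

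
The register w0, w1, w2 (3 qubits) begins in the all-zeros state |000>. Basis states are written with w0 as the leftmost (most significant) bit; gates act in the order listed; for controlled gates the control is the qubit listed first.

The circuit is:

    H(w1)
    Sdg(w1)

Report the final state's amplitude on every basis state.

After the circuit, the state carries amplitude sqrt(2)/2 on |000>, -sqrt(2)*I/2 on |010>, and 0 on every other basis state.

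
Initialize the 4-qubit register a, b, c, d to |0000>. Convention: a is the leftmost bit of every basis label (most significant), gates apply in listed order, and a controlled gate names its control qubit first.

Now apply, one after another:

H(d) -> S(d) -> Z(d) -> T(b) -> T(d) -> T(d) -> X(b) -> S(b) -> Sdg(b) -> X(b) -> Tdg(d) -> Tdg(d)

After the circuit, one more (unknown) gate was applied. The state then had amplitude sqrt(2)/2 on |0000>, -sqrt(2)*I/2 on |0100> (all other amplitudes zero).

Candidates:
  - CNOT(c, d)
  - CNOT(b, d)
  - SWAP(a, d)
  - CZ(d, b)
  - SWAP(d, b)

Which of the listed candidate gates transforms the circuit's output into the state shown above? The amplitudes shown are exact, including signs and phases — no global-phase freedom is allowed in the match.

The applied gate was SWAP(d, b). Key observation: the block from step 5 through step 12 cancels to the identity and can be dropped.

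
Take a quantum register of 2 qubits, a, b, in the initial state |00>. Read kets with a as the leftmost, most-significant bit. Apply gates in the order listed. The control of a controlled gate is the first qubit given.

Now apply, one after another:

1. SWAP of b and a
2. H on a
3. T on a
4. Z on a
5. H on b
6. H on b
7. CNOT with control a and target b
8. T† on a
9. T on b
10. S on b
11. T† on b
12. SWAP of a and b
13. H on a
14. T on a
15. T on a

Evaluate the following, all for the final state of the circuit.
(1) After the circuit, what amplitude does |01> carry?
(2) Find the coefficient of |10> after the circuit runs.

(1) The amplitude on |01> is -I/2.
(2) The amplitude on |10> is I/2.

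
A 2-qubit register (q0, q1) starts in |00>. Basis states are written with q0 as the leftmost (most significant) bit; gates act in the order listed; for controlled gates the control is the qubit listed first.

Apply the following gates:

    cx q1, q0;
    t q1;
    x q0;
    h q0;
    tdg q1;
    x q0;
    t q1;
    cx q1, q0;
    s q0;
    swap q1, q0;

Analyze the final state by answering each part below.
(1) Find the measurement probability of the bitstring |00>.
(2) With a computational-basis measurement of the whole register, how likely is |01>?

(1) Outcome |00> occurs with probability 1/2.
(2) The probability of measuring |01> is 1/2.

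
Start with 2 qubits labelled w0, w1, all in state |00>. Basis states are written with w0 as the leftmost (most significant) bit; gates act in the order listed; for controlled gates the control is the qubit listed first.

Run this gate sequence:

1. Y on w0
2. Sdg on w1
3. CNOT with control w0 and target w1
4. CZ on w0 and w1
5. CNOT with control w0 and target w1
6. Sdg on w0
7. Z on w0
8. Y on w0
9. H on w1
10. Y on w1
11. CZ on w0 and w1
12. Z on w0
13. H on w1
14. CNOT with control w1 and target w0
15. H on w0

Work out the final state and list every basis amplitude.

The resulting statevector has amplitude 0 on |00>, -sqrt(2)/2 on |01>, 0 on |10>, sqrt(2)/2 on |11>.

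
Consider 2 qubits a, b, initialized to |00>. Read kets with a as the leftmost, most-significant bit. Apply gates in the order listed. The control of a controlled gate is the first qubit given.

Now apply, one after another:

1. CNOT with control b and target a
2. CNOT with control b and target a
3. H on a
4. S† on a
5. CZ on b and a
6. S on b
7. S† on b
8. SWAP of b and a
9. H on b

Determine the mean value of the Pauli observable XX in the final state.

The observable XX averages to 0. Key observation: the block from step 6 through step 7 cancels to the identity and can be dropped.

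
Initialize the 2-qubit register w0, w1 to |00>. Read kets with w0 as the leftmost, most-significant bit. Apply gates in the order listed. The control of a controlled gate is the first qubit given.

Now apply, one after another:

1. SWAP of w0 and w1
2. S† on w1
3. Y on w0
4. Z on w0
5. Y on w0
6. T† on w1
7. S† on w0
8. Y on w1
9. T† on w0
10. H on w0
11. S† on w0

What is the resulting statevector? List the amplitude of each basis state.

After the circuit, the state carries amplitude 0 on |00>, -sqrt(2)*I/2 on |01>, 0 on |10>, -sqrt(2)/2 on |11>.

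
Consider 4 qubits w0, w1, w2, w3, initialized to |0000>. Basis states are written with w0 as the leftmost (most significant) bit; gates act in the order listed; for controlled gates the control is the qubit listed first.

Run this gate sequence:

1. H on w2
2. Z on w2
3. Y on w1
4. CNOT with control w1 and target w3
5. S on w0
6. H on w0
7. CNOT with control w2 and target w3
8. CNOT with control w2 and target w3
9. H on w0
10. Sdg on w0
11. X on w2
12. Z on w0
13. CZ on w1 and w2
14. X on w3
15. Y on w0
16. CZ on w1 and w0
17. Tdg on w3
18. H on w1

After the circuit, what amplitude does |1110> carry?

The final state's coefficient on |1110> equals 1/2.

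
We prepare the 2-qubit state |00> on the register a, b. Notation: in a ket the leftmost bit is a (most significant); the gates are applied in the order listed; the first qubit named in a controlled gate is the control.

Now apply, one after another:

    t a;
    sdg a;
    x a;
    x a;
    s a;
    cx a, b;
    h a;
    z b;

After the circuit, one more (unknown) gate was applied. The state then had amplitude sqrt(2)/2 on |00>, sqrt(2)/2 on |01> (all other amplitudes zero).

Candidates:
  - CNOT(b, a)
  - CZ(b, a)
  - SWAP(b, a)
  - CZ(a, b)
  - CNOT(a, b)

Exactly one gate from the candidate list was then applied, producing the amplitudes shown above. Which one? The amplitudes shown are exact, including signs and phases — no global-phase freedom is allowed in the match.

The applied gate was SWAP(b, a). Key observation: gates 2-5 undo each other exactly, leaving only the rest of the circuit to track.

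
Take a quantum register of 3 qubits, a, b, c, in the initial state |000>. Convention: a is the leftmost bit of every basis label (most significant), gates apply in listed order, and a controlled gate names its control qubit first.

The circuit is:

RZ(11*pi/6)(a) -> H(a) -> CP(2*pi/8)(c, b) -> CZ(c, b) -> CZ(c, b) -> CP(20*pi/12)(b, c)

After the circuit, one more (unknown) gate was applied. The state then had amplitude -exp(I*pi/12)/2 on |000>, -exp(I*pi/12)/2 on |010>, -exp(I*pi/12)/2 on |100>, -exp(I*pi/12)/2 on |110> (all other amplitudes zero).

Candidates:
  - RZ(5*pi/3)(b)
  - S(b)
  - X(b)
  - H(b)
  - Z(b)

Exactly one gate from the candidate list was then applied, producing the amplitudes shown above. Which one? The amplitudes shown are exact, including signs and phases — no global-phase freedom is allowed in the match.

It was H(b) that produced the state shown. Key observation: gates 4-5 undo each other exactly, leaving only the rest of the circuit to track.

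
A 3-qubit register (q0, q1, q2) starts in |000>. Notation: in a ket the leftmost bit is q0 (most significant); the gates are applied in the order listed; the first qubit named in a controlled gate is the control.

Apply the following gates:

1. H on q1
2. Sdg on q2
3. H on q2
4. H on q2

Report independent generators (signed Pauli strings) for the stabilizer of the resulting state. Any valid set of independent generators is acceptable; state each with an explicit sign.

The final state is stabilized by the group generated by +IXI, +ZII, +IIZ; other independent generating sets are equally valid. Key observation: gates 3-4 undo each other exactly, leaving only the rest of the circuit to track.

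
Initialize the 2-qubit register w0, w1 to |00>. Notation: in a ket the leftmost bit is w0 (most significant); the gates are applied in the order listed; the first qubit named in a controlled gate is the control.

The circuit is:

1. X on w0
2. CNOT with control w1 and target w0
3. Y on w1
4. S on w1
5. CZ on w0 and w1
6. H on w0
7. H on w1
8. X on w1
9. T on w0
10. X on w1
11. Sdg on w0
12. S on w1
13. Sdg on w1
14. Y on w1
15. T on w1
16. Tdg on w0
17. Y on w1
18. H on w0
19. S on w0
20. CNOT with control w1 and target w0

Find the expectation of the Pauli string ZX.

The observable ZX averages to 0.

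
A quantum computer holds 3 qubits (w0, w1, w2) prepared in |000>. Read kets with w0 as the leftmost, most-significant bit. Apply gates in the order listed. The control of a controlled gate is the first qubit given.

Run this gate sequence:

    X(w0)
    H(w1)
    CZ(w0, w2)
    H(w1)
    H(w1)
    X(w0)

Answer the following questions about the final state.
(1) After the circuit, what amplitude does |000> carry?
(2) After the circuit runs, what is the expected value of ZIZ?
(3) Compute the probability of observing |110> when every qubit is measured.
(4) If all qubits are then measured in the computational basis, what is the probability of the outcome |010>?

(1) The amplitude on |000> is sqrt(2)/2.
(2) The observable ZIZ averages to 1.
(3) The probability of measuring |110> is 0.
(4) Outcome |010> occurs with probability 1/2.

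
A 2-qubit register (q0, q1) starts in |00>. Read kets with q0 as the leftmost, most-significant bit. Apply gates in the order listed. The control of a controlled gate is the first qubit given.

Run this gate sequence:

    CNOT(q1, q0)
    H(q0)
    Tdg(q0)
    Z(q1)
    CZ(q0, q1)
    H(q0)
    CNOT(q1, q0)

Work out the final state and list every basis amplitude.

After the circuit, the state carries amplitude 1/2 - exp(3*I*pi/4)/2 on |00>, 0 on |01>, 1/2 + exp(3*I*pi/4)/2 on |10>, 0 on |11>.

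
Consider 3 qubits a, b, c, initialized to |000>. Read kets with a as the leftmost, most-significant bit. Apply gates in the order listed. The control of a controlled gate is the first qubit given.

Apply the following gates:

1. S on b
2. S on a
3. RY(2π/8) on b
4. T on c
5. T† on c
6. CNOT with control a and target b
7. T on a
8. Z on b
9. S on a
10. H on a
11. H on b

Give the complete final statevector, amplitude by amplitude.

After the circuit, the state carries amplitude -sqrt(2 - sqrt(2))/4 + sqrt(sqrt(2) + 2)/4 on |000>, 0 on |001>, sqrt(2 - sqrt(2))/4 + sqrt(sqrt(2) + 2)/4 on |010>, 0 on |011>, -sqrt(2 - sqrt(2))/4 + sqrt(sqrt(2) + 2)/4 on |100>, 0 on |101>, sqrt(2 - sqrt(2))/4 + sqrt(sqrt(2) + 2)/4 on |110>, 0 on |111>.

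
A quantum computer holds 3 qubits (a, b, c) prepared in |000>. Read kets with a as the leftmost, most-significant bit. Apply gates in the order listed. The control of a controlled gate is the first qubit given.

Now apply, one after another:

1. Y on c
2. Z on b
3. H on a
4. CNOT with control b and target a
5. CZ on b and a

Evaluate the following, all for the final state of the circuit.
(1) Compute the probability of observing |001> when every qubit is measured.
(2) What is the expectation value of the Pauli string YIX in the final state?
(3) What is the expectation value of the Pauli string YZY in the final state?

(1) The probability of measuring |001> is 1/2.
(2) The expectation value of YIX is 0.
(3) In the final state, YZY has expectation 0.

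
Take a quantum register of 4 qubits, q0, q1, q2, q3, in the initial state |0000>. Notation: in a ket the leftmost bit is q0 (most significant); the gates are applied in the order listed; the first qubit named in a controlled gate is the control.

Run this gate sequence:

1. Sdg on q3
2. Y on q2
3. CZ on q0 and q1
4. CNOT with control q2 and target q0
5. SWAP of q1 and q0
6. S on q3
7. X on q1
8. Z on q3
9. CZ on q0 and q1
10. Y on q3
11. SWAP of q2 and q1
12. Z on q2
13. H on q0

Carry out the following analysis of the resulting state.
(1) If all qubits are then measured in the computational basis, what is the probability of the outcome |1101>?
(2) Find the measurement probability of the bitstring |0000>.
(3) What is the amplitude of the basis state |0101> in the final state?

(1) The probability of measuring |1101> is 1/2.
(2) Outcome |0000> occurs with probability 0.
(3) |0101> carries amplitude -sqrt(2)/2 in the final state.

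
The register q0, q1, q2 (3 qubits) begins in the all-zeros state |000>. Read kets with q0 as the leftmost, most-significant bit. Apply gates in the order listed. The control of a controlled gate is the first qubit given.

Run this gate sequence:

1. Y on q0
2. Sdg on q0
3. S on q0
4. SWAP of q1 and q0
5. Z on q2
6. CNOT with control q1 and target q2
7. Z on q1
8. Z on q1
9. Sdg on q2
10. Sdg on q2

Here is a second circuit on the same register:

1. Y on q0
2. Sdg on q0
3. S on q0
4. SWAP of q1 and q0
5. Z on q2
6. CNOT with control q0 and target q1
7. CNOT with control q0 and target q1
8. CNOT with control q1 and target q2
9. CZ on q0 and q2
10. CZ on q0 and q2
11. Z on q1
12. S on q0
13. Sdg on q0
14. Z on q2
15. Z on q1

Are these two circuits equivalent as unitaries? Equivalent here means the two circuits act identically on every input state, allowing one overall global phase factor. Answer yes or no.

Yes, they are equivalent — the unitaries differ by at most a global phase.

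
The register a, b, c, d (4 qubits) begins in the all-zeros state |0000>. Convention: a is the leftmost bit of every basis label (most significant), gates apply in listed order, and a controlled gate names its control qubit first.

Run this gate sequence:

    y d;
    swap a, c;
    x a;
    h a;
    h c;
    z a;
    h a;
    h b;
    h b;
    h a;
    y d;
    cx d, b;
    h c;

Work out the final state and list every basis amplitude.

After the circuit, the state carries amplitude sqrt(2)/2 on |0000>, sqrt(2)/2 on |1000>, and 0 on every other basis state.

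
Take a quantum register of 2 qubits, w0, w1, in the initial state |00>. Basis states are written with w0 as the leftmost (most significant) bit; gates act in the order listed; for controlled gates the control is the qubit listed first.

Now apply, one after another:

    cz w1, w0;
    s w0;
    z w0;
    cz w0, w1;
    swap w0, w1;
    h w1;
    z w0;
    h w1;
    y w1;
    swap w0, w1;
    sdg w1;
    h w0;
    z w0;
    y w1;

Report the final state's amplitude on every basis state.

After the circuit, the state carries amplitude 0 on |00>, -sqrt(2)/2 on |01>, 0 on |10>, -sqrt(2)/2 on |11>.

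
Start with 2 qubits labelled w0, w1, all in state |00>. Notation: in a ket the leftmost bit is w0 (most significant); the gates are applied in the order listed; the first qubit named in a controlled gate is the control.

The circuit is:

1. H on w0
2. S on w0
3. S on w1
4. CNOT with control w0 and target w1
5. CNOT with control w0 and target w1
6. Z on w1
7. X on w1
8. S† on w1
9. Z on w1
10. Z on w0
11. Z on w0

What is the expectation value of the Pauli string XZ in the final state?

The expectation value of XZ is 0.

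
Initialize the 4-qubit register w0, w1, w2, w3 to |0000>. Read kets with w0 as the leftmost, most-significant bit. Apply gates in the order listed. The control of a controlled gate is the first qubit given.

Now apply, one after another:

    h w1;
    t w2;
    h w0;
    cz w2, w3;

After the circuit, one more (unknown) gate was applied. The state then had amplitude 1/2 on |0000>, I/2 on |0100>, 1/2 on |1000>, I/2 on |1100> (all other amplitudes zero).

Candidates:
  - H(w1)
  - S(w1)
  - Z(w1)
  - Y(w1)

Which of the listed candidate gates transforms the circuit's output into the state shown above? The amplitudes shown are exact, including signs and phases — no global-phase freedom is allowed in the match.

It was S(w1) that produced the state shown.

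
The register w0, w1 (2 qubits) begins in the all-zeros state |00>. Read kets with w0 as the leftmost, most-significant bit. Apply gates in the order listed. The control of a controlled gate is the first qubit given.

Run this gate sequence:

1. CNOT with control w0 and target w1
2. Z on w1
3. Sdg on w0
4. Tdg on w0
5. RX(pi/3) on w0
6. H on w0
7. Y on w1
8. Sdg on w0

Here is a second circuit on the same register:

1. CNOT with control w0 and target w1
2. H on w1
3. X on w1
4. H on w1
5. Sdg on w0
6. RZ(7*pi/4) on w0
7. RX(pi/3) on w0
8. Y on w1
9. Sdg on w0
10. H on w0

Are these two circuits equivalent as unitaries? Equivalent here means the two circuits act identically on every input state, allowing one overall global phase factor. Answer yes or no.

No — the two circuits implement different unitaries, even allowing a global phase.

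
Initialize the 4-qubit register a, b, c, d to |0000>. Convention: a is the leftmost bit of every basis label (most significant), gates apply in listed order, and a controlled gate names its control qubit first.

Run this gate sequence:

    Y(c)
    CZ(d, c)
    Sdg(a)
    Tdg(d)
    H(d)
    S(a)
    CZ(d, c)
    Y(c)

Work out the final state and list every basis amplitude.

After the circuit, the state carries amplitude sqrt(2)/2 on |0000>, -sqrt(2)/2 on |0001>, and 0 on every other basis state.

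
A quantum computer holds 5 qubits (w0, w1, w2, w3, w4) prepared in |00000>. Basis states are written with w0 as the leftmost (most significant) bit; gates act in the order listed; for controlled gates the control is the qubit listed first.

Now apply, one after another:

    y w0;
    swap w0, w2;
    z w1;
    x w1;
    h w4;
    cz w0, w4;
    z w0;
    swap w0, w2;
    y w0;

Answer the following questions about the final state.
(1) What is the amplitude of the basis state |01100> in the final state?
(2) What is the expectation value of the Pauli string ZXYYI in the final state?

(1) The amplitude on |01100> is 0.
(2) The observable ZXYYI averages to 0.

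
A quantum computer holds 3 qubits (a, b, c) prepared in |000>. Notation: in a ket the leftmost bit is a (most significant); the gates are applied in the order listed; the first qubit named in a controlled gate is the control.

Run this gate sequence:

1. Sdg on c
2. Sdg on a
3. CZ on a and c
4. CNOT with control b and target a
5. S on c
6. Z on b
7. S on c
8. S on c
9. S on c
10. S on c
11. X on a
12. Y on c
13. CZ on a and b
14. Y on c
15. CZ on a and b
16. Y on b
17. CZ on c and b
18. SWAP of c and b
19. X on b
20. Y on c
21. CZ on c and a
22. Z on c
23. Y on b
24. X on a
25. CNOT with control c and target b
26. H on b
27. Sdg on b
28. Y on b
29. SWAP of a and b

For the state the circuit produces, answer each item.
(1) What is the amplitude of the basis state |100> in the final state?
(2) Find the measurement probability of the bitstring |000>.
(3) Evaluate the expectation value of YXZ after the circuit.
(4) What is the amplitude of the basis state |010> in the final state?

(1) |100> carries amplitude sqrt(2)/2 in the final state. Key observation: the block from step 7 through step 10 cancels to the identity and can be dropped.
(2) The probability of measuring |000> is 1/2.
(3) The expectation value of YXZ is 0.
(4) |010> carries amplitude 0 in the final state.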